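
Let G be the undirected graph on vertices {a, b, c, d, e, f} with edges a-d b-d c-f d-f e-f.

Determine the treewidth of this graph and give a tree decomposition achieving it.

Every bag has size at most 2, so the width is 2 − 1 = 1 and tw(G) ≤ 1. Since G has at least one edge (e.g. f–d), it is not an edgeless graph, so tw(G) ≥ 1. Therefore the treewidth is 1.

Treewidth 1.
Bags: B1 = {d, f}  B2 = {a, d}  B3 = {b, d}  B4 = {e, f}  B5 = {c, f}
Tree: B1–B2, B2–B3, B1–B4, B4–B5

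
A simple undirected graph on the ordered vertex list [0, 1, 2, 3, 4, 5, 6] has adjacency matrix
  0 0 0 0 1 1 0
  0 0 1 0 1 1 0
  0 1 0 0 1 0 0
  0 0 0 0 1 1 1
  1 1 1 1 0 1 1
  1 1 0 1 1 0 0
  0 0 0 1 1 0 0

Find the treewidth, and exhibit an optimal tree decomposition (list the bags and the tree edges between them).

Treewidth 2.
One optimal decomposition is:
Bags: B1 = {0, 4, 5}  B2 = {1, 4, 5}  B3 = {3, 4, 5}  B4 = {3, 4, 6}  B5 = {1, 2, 4}
Tree: B1–B2, B1–B3, B3–B4, B2–B5

Every bag has size at most 3, so the width is 3 − 1 = 2 and tw(G) ≤ 2. Conversely, {1, 2, 4} is a clique of size 3, and the vertices of any clique must share a bag in every tree decomposition; so some bag has ≥ 3 vertices and tw(G) ≥ 2. Combining the bounds, tw(G) = 2.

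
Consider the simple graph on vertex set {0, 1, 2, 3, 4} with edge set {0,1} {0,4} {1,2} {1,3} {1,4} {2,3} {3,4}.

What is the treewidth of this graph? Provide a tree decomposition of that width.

Each bag holds 3 vertices, so the decomposition has width 2, which upper-bounds the treewidth. Conversely, {0, 1, 4} is a clique of size 3, and the vertices of any clique must share a bag in every tree decomposition; so some bag has ≥ 3 vertices and tw(G) ≥ 2. Hence tw(G) = 2 exactly.

Treewidth 2.
One such decomposition:
Bags: B1 = {1, 3, 4}  B2 = {0, 1, 4}  B3 = {1, 2, 3}
Tree: B1–B2, B1–B3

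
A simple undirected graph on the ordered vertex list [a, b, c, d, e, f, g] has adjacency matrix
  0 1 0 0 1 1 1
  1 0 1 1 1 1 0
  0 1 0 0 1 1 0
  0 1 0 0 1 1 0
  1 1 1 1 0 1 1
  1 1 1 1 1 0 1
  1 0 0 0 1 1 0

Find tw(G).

A width-3 tree decomposition is:
Bags: B1 = {a, b, e, f}  B2 = {a, e, f, g}  B3 = {b, c, e, f}  B4 = {b, d, e, f}
Tree: B1–B2, B1–B3, B1–B4
Each bag holds 4 vertices, so the decomposition has width 3, which upper-bounds the treewidth. For the lower bound, the 4 vertices {a, e, f, g} are pairwise adjacent, and any tree decomposition puts a clique entirely inside one bag — forcing width ≥ 3. Hence tw(G) = 3 exactly.

3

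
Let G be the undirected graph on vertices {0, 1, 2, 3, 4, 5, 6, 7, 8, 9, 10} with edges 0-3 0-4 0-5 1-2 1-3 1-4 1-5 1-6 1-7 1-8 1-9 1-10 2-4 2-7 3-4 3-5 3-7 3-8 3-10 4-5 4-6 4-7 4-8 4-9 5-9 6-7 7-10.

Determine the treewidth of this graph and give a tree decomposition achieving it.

Every bag has size at most 4, so the width is 4 − 1 = 3 and tw(G) ≤ 3. For the lower bound, the 4 vertices {0, 3, 4, 5} are pairwise adjacent, and any tree decomposition puts a clique entirely inside one bag — forcing width ≥ 3. Hence tw(G) = 3 exactly.

Treewidth 3.
One such decomposition:
Bags: B1 = {1, 3, 4, 8}  B2 = {1, 3, 4, 7}  B3 = {1, 3, 4, 5}  B4 = {0, 3, 4, 5}  B5 = {1, 4, 5, 9}  B6 = {1, 4, 6, 7}  B7 = {1, 3, 7, 10}  B8 = {1, 2, 4, 7}
Tree: B1–B2, B2–B3, B3–B4, B3–B5, B2–B6, B2–B7, B6–B8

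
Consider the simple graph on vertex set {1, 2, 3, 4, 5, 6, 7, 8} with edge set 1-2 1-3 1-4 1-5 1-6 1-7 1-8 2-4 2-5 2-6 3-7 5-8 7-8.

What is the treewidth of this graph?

A width-2 tree decomposition is:
Bags: B1 = {1, 7, 8}  B2 = {1, 5, 8}  B3 = {1, 3, 7}  B4 = {1, 2, 5}  B5 = {1, 2, 6}  B6 = {1, 2, 4}
Tree: B1–B2, B1–B3, B2–B4, B4–B5, B5–B6
Each bag holds 3 vertices, so the decomposition has width 2, which upper-bounds the treewidth. For the lower bound, the 3 vertices {1, 5, 8} are pairwise adjacent, and any tree decomposition puts a clique entirely inside one bag — forcing width ≥ 2. The upper and lower bounds meet at 2, so that is the treewidth.

2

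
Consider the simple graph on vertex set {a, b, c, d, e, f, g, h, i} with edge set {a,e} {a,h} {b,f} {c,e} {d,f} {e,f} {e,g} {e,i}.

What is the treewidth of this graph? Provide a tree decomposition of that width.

Treewidth 1.
One such decomposition:
Bags: B1 = {e, f}  B2 = {b, f}  B3 = {a, e}  B4 = {d, f}  B5 = {e, g}  B6 = {c, e}  B7 = {e, i}  B8 = {a, h}
Tree: B1–B2, B1–B3, B2–B4, B3–B5, B3–B6, B6–B7, B3–B8

Each bag holds 2 vertices, so the decomposition has width 1, which upper-bounds the treewidth. Any graph with an edge has treewidth ≥ 1, and G has the edge f–e. The upper and lower bounds meet at 1, so that is the treewidth.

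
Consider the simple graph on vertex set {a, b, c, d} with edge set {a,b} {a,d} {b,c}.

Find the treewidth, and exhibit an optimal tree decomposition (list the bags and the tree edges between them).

The largest bag has 2 vertices, giving width 1; this decomposition certifies tw(G) ≤ 1. Since G has at least one edge (e.g. d–a), it is not an edgeless graph, so tw(G) ≥ 1. Combining the bounds, tw(G) = 1.

Treewidth 1.
Bags: B1 = {a, d}  B2 = {a, b}  B3 = {b, c}
Tree: B1–B2, B2–B3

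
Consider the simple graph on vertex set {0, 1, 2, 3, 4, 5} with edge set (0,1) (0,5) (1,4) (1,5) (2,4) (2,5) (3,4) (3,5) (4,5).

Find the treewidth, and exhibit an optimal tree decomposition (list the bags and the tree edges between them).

The largest bag has 3 vertices, giving width 2; this decomposition certifies tw(G) ≤ 2. On the other hand G contains the 3-clique {0, 1, 5}. A clique must lie in a single bag of any decomposition, so no decomposition can have width below 2. Therefore the treewidth is 2.

Treewidth 2.
One optimal decomposition is:
Bags: B1 = {0, 1, 5}  B2 = {1, 4, 5}  B3 = {2, 4, 5}  B4 = {3, 4, 5}
Tree: B1–B2, B2–B3, B2–B4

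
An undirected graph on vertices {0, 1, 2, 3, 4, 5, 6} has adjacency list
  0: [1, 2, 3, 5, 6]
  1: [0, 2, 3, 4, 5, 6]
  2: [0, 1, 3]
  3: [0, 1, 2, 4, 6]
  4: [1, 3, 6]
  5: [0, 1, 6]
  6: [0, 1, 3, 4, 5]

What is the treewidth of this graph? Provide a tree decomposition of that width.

The largest bag has 4 vertices, giving width 3; this decomposition certifies tw(G) ≤ 3. For the lower bound, the 4 vertices {0, 1, 2, 3} are pairwise adjacent, and any tree decomposition puts a clique entirely inside one bag — forcing width ≥ 3. Combining the bounds, tw(G) = 3.

Treewidth 3.
Bags: B1 = {0, 1, 2, 3}  B2 = {0, 1, 3, 6}  B3 = {0, 1, 5, 6}  B4 = {1, 3, 4, 6}
Tree: B1–B2, B2–B3, B2–B4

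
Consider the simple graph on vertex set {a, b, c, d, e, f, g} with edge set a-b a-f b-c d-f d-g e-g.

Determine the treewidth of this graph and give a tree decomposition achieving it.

The largest bag has 2 vertices, giving width 1; this decomposition certifies tw(G) ≤ 1. Since G has at least one edge (e.g. e–g), it is not an edgeless graph, so tw(G) ≥ 1. Hence tw(G) = 1 exactly.

Treewidth 1.
Bags: B1 = {e, g}  B2 = {d, g}  B3 = {d, f}  B4 = {a, f}  B5 = {a, b}  B6 = {b, c}
Tree: B1–B2, B2–B3, B3–B4, B4–B5, B5–B6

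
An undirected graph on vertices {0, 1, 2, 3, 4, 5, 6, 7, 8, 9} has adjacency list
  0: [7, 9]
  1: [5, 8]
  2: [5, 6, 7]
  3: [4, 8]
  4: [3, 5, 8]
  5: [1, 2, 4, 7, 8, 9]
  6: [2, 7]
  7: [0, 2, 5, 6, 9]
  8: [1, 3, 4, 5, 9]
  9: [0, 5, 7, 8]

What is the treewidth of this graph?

2

A width-2 tree decomposition is:
Bags: B1 = {5, 7, 9}  B2 = {5, 8, 9}  B3 = {1, 5, 8}  B4 = {2, 5, 7}  B5 = {0, 7, 9}  B6 = {4, 5, 8}  B7 = {2, 6, 7}  B8 = {3, 4, 8}
Tree: B1–B2, B2–B3, B1–B4, B1–B5, B2–B6, B4–B7, B6–B8
The largest bag has 3 vertices, giving width 2; this decomposition certifies tw(G) ≤ 2. Conversely, {0, 7, 9} is a clique of size 3, and the vertices of any clique must share a bag in every tree decomposition; so some bag has ≥ 3 vertices and tw(G) ≥ 2. Therefore the treewidth is 2.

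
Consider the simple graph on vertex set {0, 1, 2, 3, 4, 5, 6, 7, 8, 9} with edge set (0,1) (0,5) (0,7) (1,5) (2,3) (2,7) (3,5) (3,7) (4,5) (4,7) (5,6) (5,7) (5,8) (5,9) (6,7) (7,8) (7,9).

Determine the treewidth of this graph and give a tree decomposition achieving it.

Every bag has size at most 3, so the width is 3 − 1 = 2 and tw(G) ≤ 2. For the lower bound, the 3 vertices {2, 3, 7} are pairwise adjacent, and any tree decomposition puts a clique entirely inside one bag — forcing width ≥ 2. The upper and lower bounds meet at 2, so that is the treewidth.

Treewidth 2.
One such decomposition:
Bags: B1 = {4, 5, 7}  B2 = {0, 5, 7}  B3 = {5, 6, 7}  B4 = {0, 1, 5}  B5 = {5, 7, 9}  B6 = {3, 5, 7}  B7 = {5, 7, 8}  B8 = {2, 3, 7}
Tree: B1–B2, B1–B3, B2–B4, B1–B5, B3–B6, B2–B7, B6–B8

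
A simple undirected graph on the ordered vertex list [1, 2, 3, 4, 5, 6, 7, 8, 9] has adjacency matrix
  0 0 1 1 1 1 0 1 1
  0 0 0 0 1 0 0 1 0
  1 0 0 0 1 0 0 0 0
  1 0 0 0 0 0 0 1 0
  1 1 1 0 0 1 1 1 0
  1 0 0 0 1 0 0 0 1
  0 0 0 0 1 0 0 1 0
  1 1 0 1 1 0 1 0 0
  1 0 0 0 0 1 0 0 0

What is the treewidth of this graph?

2

A width-2 tree decomposition is:
Bags: B1 = {1, 4, 8}  B2 = {1, 5, 8}  B3 = {2, 5, 8}  B4 = {5, 7, 8}  B5 = {1, 5, 6}  B6 = {1, 3, 5}  B7 = {1, 6, 9}
Tree: B1–B2, B2–B3, B2–B4, B2–B5, B2–B6, B5–B7
Each bag holds 3 vertices, so the decomposition has width 2, which upper-bounds the treewidth. On the other hand G contains the 3-clique {1, 6, 9}. A clique must lie in a single bag of any decomposition, so no decomposition can have width below 2. Hence tw(G) = 2 exactly.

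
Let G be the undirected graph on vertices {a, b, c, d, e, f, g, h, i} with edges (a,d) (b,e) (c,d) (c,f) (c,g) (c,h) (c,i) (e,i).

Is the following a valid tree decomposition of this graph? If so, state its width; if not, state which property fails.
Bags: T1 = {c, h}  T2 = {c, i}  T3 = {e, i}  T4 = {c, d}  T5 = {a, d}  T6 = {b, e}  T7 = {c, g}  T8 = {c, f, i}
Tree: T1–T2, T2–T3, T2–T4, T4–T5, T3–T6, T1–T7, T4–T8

A tree decomposition must satisfy three properties: every vertex lies in some bag; for every edge, both endpoints lie together in some bag; and for every vertex, the bags containing it form a connected subtree. Here bags containing vertex i are not connected in the tree, so the decomposition is invalid.

No — bags containing vertex i are not connected in the tree.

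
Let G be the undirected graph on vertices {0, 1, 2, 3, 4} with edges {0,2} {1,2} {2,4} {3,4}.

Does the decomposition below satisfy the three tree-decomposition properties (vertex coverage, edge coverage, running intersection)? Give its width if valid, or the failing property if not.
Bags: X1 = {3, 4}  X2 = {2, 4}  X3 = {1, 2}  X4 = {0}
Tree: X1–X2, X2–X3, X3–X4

No — edge (2,0) lies in no bag.

A tree decomposition must satisfy three properties: every vertex lies in some bag; for every edge, both endpoints lie together in some bag; and for every vertex, the bags containing it form a connected subtree. Here edge (2,0) lies in no bag, so the decomposition is invalid.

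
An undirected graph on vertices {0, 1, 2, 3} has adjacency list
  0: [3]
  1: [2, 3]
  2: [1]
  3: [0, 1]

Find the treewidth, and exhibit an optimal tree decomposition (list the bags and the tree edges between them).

Each bag holds 2 vertices, so the decomposition has width 1, which upper-bounds the treewidth. Since G has at least one edge (e.g. 0–3), it is not an edgeless graph, so tw(G) ≥ 1. Combining the bounds, tw(G) = 1.

Treewidth 1.
One such decomposition:
Bags: B1 = {0, 3}  B2 = {1, 3}  B3 = {1, 2}
Tree: B1–B2, B2–B3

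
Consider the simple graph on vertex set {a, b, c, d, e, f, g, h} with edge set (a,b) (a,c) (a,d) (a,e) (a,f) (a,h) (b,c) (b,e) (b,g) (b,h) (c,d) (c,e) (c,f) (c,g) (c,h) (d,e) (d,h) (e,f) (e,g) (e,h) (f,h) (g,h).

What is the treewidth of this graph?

4

A width-4 tree decomposition is:
Bags: B1 = {b, c, e, g, h}  B2 = {a, b, c, e, h}  B3 = {a, c, e, f, h}  B4 = {a, c, d, e, h}
Tree: B1–B2, B2–B3, B2–B4
Every bag has size at most 5, so the width is 5 − 1 = 4 and tw(G) ≤ 4. On the other hand G contains the 5-clique {b, c, e, g, h}. A clique must lie in a single bag of any decomposition, so no decomposition can have width below 4. Combining the bounds, tw(G) = 4.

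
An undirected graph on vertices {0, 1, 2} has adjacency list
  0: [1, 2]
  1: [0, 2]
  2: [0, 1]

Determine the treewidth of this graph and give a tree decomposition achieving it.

Treewidth 2.
One optimal decomposition is:
Bags: B1 = {0, 1, 2}
Tree: (single bag)

With just one bag of size 3, the width is 3 − 1 = 2, so tw(G) ≤ 2. For the lower bound, the 3 vertices {0, 1, 2} are pairwise adjacent, and any tree decomposition puts a clique entirely inside one bag — forcing width ≥ 2. Hence tw(G) = 2 exactly.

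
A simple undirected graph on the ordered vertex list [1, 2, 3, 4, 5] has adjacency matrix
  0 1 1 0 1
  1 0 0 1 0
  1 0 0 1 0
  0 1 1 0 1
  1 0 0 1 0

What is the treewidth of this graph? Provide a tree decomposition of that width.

Treewidth 2.
One optimal decomposition is:
Bags: B1 = {1, 2, 4}  B2 = {1, 3, 4}  B3 = {1, 4, 5}
Tree: B1–B2, B2–B3

The largest bag has 3 vertices, giving width 2; this decomposition certifies tw(G) ≤ 2. For the lower bound, G contains the cycle 2–1–3–4–2, so G is not a forest; only forests have treewidth ≤ 1, hence tw(G) ≥ 2. The upper and lower bounds meet at 2, so that is the treewidth.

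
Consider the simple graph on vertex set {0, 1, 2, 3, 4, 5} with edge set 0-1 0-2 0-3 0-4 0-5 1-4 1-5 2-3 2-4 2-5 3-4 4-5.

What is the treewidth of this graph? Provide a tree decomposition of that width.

Treewidth 3.
One optimal decomposition is:
Bags: B1 = {0, 2, 4, 5}  B2 = {0, 1, 4, 5}  B3 = {0, 2, 3, 4}
Tree: B1–B2, B1–B3

Each bag holds 4 vertices, so the decomposition has width 3, which upper-bounds the treewidth. On the other hand G contains the 4-clique {0, 1, 4, 5}. A clique must lie in a single bag of any decomposition, so no decomposition can have width below 3. Therefore the treewidth is 3.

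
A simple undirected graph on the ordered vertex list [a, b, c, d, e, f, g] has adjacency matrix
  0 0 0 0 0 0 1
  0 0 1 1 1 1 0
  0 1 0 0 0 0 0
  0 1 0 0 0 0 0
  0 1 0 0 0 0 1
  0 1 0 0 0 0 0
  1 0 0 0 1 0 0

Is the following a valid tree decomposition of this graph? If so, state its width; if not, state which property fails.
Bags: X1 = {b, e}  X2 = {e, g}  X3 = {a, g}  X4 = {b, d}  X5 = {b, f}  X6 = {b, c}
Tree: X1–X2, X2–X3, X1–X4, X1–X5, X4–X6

Every vertex of G appears in some bag (union = {a, b, c, d, e, f, g}); every edge is covered by a bag; and for each vertex v the set of bags containing v is connected in the bag tree. The decomposition is therefore valid. The largest bag has 2 vertices, so the width is 1.

Yes; width 1.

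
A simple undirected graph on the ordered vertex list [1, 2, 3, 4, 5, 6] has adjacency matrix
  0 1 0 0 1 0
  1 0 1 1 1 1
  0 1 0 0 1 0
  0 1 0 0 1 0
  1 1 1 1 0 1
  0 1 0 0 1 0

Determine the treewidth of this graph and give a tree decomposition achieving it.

Treewidth 2.
One optimal decomposition is:
Bags: B1 = {1, 2, 5}  B2 = {2, 4, 5}  B3 = {2, 3, 5}  B4 = {2, 5, 6}
Tree: B1–B2, B2–B3, B2–B4

The largest bag has 3 vertices, giving width 2; this decomposition certifies tw(G) ≤ 2. On the other hand G contains the 3-clique {1, 2, 5}. A clique must lie in a single bag of any decomposition, so no decomposition can have width below 2. Hence tw(G) = 2 exactly.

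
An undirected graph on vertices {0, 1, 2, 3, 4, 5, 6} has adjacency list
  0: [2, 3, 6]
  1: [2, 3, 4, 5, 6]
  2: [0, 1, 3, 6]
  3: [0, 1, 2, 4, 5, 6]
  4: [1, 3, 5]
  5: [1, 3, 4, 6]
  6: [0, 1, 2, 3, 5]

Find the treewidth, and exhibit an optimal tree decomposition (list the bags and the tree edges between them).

Treewidth 3.
One optimal decomposition is:
Bags: B1 = {1, 2, 3, 6}  B2 = {1, 3, 5, 6}  B3 = {1, 3, 4, 5}  B4 = {0, 2, 3, 6}
Tree: B1–B2, B2–B3, B1–B4

Each bag holds 4 vertices, so the decomposition has width 3, which upper-bounds the treewidth. On the other hand G contains the 4-clique {0, 2, 3, 6}. A clique must lie in a single bag of any decomposition, so no decomposition can have width below 3. Therefore the treewidth is 3.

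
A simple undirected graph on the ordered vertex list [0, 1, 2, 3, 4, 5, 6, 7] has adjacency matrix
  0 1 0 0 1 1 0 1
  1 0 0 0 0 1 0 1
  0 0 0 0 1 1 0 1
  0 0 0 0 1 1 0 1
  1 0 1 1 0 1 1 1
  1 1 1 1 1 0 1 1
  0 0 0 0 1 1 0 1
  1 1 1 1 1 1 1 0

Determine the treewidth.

A width-3 tree decomposition is:
Bags: B1 = {4, 5, 6, 7}  B2 = {2, 4, 5, 7}  B3 = {0, 4, 5, 7}  B4 = {0, 1, 5, 7}  B5 = {3, 4, 5, 7}
Tree: B1–B2, B2–B3, B3–B4, B1–B5
Each bag holds 4 vertices, so the decomposition has width 3, which upper-bounds the treewidth. Conversely, {0, 1, 5, 7} is a clique of size 4, and the vertices of any clique must share a bag in every tree decomposition; so some bag has ≥ 4 vertices and tw(G) ≥ 3. The upper and lower bounds meet at 3, so that is the treewidth.

3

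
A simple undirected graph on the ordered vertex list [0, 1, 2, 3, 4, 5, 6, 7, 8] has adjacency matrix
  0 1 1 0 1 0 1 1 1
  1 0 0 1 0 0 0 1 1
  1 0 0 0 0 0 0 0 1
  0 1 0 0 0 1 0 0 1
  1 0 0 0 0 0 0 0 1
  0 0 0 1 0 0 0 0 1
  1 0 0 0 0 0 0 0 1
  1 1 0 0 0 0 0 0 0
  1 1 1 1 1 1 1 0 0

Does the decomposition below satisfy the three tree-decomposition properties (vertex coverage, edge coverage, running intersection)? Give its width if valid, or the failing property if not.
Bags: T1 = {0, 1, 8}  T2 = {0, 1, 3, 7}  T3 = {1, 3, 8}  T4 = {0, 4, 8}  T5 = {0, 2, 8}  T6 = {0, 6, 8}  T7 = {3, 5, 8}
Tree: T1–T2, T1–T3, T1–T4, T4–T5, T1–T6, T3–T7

No — bags containing vertex 3 are not connected in the tree.

A tree decomposition must satisfy three properties: every vertex lies in some bag; for every edge, both endpoints lie together in some bag; and for every vertex, the bags containing it form a connected subtree. Here bags containing vertex 3 are not connected in the tree, so the decomposition is invalid.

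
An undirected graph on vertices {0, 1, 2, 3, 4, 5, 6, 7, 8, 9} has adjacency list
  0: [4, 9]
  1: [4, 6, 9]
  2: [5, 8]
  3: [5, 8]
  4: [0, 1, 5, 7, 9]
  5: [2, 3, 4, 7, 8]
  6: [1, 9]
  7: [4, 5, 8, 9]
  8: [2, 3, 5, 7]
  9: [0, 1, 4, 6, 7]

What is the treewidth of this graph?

A width-2 tree decomposition is:
Bags: B1 = {1, 4, 9}  B2 = {4, 7, 9}  B3 = {4, 5, 7}  B4 = {5, 7, 8}  B5 = {2, 5, 8}  B6 = {3, 5, 8}  B7 = {0, 4, 9}  B8 = {1, 6, 9}
Tree: B1–B2, B2–B3, B3–B4, B4–B5, B5–B6, B2–B7, B1–B8
Each bag holds 3 vertices, so the decomposition has width 2, which upper-bounds the treewidth. Conversely, {2, 5, 8} is a clique of size 3, and the vertices of any clique must share a bag in every tree decomposition; so some bag has ≥ 3 vertices and tw(G) ≥ 2. Therefore the treewidth is 2.

2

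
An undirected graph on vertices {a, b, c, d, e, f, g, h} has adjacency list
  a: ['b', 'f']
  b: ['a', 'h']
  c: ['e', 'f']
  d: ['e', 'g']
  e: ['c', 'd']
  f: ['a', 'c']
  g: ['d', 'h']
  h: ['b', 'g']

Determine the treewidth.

A width-2 tree decomposition is:
Bags: B1 = {a, c, f}  B2 = {a, c, e}  B3 = {a, d, e}  B4 = {a, d, g}  B5 = {a, g, h}  B6 = {a, b, h}
Tree: B1–B2, B2–B3, B3–B4, B4–B5, B5–B6
The largest bag has 3 vertices, giving width 2; this decomposition certifies tw(G) ≤ 2. The edges a–f–c–e–d–g–h–b–a form a cycle, so G is not a tree and its treewidth is at least 2. Combining the bounds, tw(G) = 2.

2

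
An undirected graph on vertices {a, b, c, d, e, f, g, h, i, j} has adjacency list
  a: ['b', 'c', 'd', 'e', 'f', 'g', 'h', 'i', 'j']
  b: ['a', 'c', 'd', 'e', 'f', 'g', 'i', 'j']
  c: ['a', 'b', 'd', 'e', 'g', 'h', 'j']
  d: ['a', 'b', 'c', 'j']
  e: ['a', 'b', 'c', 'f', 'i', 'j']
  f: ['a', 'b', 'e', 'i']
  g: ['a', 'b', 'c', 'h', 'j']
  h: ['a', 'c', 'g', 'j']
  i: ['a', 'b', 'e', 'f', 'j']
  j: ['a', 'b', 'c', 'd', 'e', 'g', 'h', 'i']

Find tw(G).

A width-4 tree decomposition is:
Bags: B1 = {a, b, c, g, j}  B2 = {a, b, c, e, j}  B3 = {a, b, c, d, j}  B4 = {a, b, e, i, j}  B5 = {a, b, e, f, i}  B6 = {a, c, g, h, j}
Tree: B1–B2, B1–B3, B2–B4, B4–B5, B1–B6
Each bag holds 5 vertices, so the decomposition has width 4, which upper-bounds the treewidth. For the lower bound, the 5 vertices {a, c, g, h, j} are pairwise adjacent, and any tree decomposition puts a clique entirely inside one bag — forcing width ≥ 4. Combining the bounds, tw(G) = 4.

4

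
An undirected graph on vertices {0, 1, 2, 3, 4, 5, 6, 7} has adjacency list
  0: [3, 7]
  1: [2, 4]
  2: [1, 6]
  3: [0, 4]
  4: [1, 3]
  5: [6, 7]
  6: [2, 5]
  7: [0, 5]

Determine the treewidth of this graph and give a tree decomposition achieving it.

Every bag has size at most 3, so the width is 3 − 1 = 2 and tw(G) ≤ 2. For the lower bound, G contains the cycle 4–1–2–6–5–7–0–3–4, so G is not a forest; only forests have treewidth ≤ 1, hence tw(G) ≥ 2. The upper and lower bounds meet at 2, so that is the treewidth.

Treewidth 2.
One optimal decomposition is:
Bags: B1 = {1, 2, 4}  B2 = {2, 4, 6}  B3 = {4, 5, 6}  B4 = {4, 5, 7}  B5 = {0, 4, 7}  B6 = {0, 3, 4}
Tree: B1–B2, B2–B3, B3–B4, B4–B5, B5–B6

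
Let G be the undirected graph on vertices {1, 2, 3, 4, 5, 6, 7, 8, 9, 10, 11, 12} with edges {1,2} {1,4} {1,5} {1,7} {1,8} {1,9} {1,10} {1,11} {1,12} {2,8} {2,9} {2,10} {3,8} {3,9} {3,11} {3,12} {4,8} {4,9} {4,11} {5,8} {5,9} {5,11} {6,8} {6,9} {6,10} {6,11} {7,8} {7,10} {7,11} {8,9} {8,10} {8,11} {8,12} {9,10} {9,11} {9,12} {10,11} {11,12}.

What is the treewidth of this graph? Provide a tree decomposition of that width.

The largest bag has 5 vertices, giving width 4; this decomposition certifies tw(G) ≤ 4. Conversely, {1, 2, 8, 9, 10} is a clique of size 5, and the vertices of any clique must share a bag in every tree decomposition; so some bag has ≥ 5 vertices and tw(G) ≥ 4. Combining the bounds, tw(G) = 4.

Treewidth 4.
One such decomposition:
Bags: B1 = {6, 8, 9, 10, 11}  B2 = {1, 8, 9, 10, 11}  B3 = {1, 4, 8, 9, 11}  B4 = {1, 2, 8, 9, 10}  B5 = {1, 8, 9, 11, 12}  B6 = {3, 8, 9, 11, 12}  B7 = {1, 5, 8, 9, 11}  B8 = {1, 7, 8, 10, 11}
Tree: B1–B2, B2–B3, B2–B4, B2–B5, B5–B6, B5–B7, B2–B8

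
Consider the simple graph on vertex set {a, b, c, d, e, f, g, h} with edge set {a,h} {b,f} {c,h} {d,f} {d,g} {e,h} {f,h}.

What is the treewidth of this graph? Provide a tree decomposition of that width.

Treewidth 1.
Bags: B1 = {d, f}  B2 = {f, h}  B3 = {c, h}  B4 = {d, g}  B5 = {e, h}  B6 = {b, f}  B7 = {a, h}
Tree: B1–B2, B2–B3, B1–B4, B2–B5, B1–B6, B2–B7

The largest bag has 2 vertices, giving width 1; this decomposition certifies tw(G) ≤ 1. Since G has at least one edge (e.g. f–d), it is not an edgeless graph, so tw(G) ≥ 1. Hence tw(G) = 1 exactly.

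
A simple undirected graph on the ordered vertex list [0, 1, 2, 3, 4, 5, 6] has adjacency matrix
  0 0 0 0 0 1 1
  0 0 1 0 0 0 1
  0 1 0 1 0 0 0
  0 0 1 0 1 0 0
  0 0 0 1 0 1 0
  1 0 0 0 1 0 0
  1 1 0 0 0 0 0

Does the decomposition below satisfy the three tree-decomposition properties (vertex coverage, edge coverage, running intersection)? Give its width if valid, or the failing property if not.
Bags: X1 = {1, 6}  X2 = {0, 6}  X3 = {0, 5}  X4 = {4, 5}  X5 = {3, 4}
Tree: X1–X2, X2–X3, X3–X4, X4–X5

A tree decomposition must satisfy three properties: every vertex lies in some bag; for every edge, both endpoints lie together in some bag; and for every vertex, the bags containing it form a connected subtree. Here vertex 2 appears in no bag, so the decomposition is invalid.

No — vertex 2 appears in no bag.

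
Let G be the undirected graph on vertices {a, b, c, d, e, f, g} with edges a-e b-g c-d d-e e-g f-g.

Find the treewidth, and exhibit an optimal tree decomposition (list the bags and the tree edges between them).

Every bag has size at most 2, so the width is 2 − 1 = 1 and tw(G) ≤ 1. Any graph with an edge has treewidth ≥ 1, and G has the edge e–d. The upper and lower bounds meet at 1, so that is the treewidth.

Treewidth 1.
Bags: B1 = {d, e}  B2 = {e, g}  B3 = {a, e}  B4 = {f, g}  B5 = {c, d}  B6 = {b, g}
Tree: B1–B2, B1–B3, B2–B4, B1–B5, B4–B6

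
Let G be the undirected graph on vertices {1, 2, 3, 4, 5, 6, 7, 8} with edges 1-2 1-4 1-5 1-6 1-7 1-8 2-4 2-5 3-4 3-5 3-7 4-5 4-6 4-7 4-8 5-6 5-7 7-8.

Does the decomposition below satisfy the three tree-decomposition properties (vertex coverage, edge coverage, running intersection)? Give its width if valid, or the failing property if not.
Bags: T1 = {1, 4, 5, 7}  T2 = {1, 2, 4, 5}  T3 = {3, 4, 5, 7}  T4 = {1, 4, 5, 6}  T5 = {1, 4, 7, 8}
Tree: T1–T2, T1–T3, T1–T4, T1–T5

Yes; width 3.

Every vertex of G appears in some bag (union = {1, 2, 3, 4, 5, 6, 7, 8}); every edge is covered by a bag; and for each vertex v the set of bags containing v is connected in the bag tree. The decomposition is therefore valid. The largest bag has 4 vertices, so the width is 3.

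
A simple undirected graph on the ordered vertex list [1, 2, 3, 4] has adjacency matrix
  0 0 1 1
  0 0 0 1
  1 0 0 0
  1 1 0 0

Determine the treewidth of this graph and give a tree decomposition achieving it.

Treewidth 1.
Bags: B1 = {2, 4}  B2 = {1, 4}  B3 = {1, 3}
Tree: B1–B2, B2–B3

The largest bag has 2 vertices, giving width 1; this decomposition certifies tw(G) ≤ 1. Since G has at least one edge (e.g. 2–4), it is not an edgeless graph, so tw(G) ≥ 1. The upper and lower bounds meet at 1, so that is the treewidth.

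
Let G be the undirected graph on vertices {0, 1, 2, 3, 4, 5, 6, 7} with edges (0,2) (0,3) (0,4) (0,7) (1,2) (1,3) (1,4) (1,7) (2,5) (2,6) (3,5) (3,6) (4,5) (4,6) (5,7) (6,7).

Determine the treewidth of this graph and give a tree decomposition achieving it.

Treewidth 4.
One such decomposition:
Bags: B1 = {2, 3, 4, 6, 7}  B2 = {0, 2, 3, 4, 7}  B3 = {2, 3, 4, 5, 7}  B4 = {1, 2, 3, 4, 7}
Tree: B1–B2, B2–B3, B3–B4

The largest bag has 5 vertices, giving width 4; this decomposition certifies tw(G) ≤ 4. For the lower bound: the 5 vertex sets {3,6}, {0,4}, {2,5}, {7}, {1} are disjoint, each induces a connected subgraph, and every pair is joined by at least one edge of G. Contracting each set to a single vertex therefore yields K_{5} as a minor, and since treewidth is minor-monotone, tw(G) ≥ tw(K_{5}) = 4. Hence tw(G) = 4 exactly.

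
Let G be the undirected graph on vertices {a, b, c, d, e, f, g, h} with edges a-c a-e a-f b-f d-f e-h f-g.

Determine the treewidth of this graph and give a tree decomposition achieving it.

Every bag has size at most 2, so the width is 2 − 1 = 1 and tw(G) ≤ 1. Since G has at least one edge (e.g. a–f), it is not an edgeless graph, so tw(G) ≥ 1. Therefore the treewidth is 1.

Treewidth 1.
One such decomposition:
Bags: B1 = {a, f}  B2 = {b, f}  B3 = {a, e}  B4 = {d, f}  B5 = {a, c}  B6 = {e, h}  B7 = {f, g}
Tree: B1–B2, B1–B3, B2–B4, B1–B5, B3–B6, B1–B7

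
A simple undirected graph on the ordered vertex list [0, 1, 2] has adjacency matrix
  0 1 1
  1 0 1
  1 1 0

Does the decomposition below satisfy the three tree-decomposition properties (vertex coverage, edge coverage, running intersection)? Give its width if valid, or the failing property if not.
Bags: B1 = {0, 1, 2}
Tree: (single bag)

Checking the three conditions: (i) the bags cover all of {0, 1, 2}; (ii) for each edge, some bag contains both endpoints; (iii) the bags containing any fixed vertex form a subtree. All hold, so the decomposition is valid with width 3 − 1 = 2.

Yes; width 2.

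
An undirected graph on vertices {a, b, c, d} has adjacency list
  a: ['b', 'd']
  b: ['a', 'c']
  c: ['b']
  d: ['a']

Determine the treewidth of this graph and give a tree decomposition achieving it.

Every bag has size at most 2, so the width is 2 − 1 = 1 and tw(G) ≤ 1. Any graph with an edge has treewidth ≥ 1, and G has the edge d–a. The upper and lower bounds meet at 1, so that is the treewidth.

Treewidth 1.
Bags: B1 = {a, d}  B2 = {a, b}  B3 = {b, c}
Tree: B1–B2, B2–B3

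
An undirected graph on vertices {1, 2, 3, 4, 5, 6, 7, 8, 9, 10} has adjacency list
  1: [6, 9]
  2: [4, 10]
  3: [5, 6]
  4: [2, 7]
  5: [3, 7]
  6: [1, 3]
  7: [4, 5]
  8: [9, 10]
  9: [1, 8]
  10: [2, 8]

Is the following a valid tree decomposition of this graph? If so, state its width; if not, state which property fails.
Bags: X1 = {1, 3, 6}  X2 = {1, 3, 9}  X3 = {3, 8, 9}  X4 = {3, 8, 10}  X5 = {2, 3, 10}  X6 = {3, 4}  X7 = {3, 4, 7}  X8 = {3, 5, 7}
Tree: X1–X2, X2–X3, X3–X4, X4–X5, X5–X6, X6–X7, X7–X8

A tree decomposition must satisfy three properties: every vertex lies in some bag; for every edge, both endpoints lie together in some bag; and for every vertex, the bags containing it form a connected subtree. Here edge (2,4) lies in no bag, so the decomposition is invalid.

No — edge (2,4) lies in no bag.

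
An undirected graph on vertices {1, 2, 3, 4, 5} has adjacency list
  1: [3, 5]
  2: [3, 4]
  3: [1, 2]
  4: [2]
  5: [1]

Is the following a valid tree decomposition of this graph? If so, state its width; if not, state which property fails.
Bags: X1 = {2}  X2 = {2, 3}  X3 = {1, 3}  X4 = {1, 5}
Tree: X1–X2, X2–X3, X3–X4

A tree decomposition must satisfy three properties: every vertex lies in some bag; for every edge, both endpoints lie together in some bag; and for every vertex, the bags containing it form a connected subtree. Here vertex 4 appears in no bag, so the decomposition is invalid.

No — vertex 4 appears in no bag.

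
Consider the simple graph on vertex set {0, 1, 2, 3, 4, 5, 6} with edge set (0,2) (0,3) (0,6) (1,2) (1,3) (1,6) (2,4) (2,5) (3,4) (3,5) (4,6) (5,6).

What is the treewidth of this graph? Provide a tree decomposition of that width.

Every bag has size at most 4, so the width is 4 − 1 = 3 and tw(G) ≤ 3. For the lower bound: the 4 vertex sets {0,3}, {5,6}, {2}, {4} are disjoint, each induces a connected subgraph, and every pair is joined by at least one edge of G. Contracting each set to a single vertex therefore yields K_{4} as a minor, and since treewidth is minor-monotone, tw(G) ≥ tw(K_{4}) = 3. Therefore the treewidth is 3.

Treewidth 3.
One such decomposition:
Bags: B1 = {0, 2, 3, 6}  B2 = {2, 3, 5, 6}  B3 = {2, 3, 4, 6}  B4 = {1, 2, 3, 6}
Tree: B1–B2, B2–B3, B3–B4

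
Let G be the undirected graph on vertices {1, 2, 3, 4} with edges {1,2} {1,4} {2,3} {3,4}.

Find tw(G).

A width-2 tree decomposition is:
Bags: B1 = {1, 2, 4}  B2 = {2, 3, 4}
Tree: B1–B2
Each bag holds 3 vertices, so the decomposition has width 2, which upper-bounds the treewidth. Since 4–1–2–3–4 is a cycle in G, G is not acyclic. Forests are exactly the graphs of treewidth ≤ 1, so tw(G) ≥ 2. Hence tw(G) = 2 exactly.

2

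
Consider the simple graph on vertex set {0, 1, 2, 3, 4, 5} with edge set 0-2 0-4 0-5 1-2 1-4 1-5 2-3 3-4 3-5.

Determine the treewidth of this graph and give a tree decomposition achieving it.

Treewidth 3.
Bags: B1 = {1, 2, 4, 5}  B2 = {0, 2, 4, 5}  B3 = {2, 3, 4, 5}
Tree: B1–B2, B2–B3

Each bag holds 4 vertices, so the decomposition has width 3, which upper-bounds the treewidth. For the lower bound: the 4 vertex sets {1,4}, {0,2}, {5}, {3} are disjoint, each induces a connected subgraph, and every pair is joined by at least one edge of G. Contracting each set to a single vertex therefore yields K_{4} as a minor, and since treewidth is minor-monotone, tw(G) ≥ tw(K_{4}) = 3. The upper and lower bounds meet at 3, so that is the treewidth.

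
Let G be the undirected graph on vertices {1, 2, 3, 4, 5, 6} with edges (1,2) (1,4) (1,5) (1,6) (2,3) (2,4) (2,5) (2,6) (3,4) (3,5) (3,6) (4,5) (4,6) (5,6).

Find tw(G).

4

A width-4 tree decomposition is:
Bags: B1 = {1, 2, 4, 5, 6}  B2 = {2, 3, 4, 5, 6}
Tree: B1–B2
Every bag has size at most 5, so the width is 5 − 1 = 4 and tw(G) ≤ 4. Conversely, {1, 2, 4, 5, 6} is a clique of size 5, and the vertices of any clique must share a bag in every tree decomposition; so some bag has ≥ 5 vertices and tw(G) ≥ 4. Combining the bounds, tw(G) = 4.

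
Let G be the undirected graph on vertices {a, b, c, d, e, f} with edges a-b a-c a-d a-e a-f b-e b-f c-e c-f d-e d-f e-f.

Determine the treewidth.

3

A width-3 tree decomposition is:
Bags: B1 = {a, d, e, f}  B2 = {a, c, e, f}  B3 = {a, b, e, f}
Tree: B1–B2, B1–B3
The largest bag has 4 vertices, giving width 3; this decomposition certifies tw(G) ≤ 3. For the lower bound, the 4 vertices {a, d, e, f} are pairwise adjacent, and any tree decomposition puts a clique entirely inside one bag — forcing width ≥ 3. Therefore the treewidth is 3.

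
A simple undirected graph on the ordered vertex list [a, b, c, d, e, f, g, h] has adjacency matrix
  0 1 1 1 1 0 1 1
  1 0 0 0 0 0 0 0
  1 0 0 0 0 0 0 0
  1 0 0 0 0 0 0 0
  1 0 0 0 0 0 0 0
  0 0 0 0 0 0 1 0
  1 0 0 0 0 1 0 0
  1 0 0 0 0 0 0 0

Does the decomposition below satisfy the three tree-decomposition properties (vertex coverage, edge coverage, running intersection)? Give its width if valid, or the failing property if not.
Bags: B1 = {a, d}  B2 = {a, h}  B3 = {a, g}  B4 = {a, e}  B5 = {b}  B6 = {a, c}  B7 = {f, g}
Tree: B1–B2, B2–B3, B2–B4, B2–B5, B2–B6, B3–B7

A tree decomposition must satisfy three properties: every vertex lies in some bag; for every edge, both endpoints lie together in some bag; and for every vertex, the bags containing it form a connected subtree. Here edge (a,b) lies in no bag, so the decomposition is invalid.

No — edge (a,b) lies in no bag.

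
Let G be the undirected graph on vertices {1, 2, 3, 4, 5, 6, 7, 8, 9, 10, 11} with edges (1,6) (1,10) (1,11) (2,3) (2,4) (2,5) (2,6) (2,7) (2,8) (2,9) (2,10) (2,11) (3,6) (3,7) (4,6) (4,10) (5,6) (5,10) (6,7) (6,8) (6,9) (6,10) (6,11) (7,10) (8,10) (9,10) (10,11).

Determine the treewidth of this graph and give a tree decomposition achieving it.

Each bag holds 4 vertices, so the decomposition has width 3, which upper-bounds the treewidth. For the lower bound, the 4 vertices {1, 6, 10, 11} are pairwise adjacent, and any tree decomposition puts a clique entirely inside one bag — forcing width ≥ 3. Therefore the treewidth is 3.

Treewidth 3.
One such decomposition:
Bags: B1 = {2, 6, 7, 10}  B2 = {2, 3, 6, 7}  B3 = {2, 6, 9, 10}  B4 = {2, 6, 8, 10}  B5 = {2, 4, 6, 10}  B6 = {2, 6, 10, 11}  B7 = {1, 6, 10, 11}  B8 = {2, 5, 6, 10}
Tree: B1–B2, B1–B3, B1–B4, B1–B5, B4–B6, B6–B7, B5–B8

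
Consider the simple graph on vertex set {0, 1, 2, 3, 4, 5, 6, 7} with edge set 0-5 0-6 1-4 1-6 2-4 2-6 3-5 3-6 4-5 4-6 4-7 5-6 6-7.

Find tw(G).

2

A width-2 tree decomposition is:
Bags: B1 = {4, 5, 6}  B2 = {0, 5, 6}  B3 = {1, 4, 6}  B4 = {4, 6, 7}  B5 = {2, 4, 6}  B6 = {3, 5, 6}
Tree: B1–B2, B1–B3, B3–B4, B4–B5, B2–B6
The largest bag has 3 vertices, giving width 2; this decomposition certifies tw(G) ≤ 2. Conversely, {0, 5, 6} is a clique of size 3, and the vertices of any clique must share a bag in every tree decomposition; so some bag has ≥ 3 vertices and tw(G) ≥ 2. Combining the bounds, tw(G) = 2.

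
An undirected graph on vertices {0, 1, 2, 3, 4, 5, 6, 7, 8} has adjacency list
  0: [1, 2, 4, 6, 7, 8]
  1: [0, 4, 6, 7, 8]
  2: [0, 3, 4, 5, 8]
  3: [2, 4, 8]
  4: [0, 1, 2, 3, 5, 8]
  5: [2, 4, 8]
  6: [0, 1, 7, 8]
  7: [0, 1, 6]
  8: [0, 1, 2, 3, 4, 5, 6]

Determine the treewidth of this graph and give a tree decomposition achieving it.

Each bag holds 4 vertices, so the decomposition has width 3, which upper-bounds the treewidth. For the lower bound, the 4 vertices {0, 1, 4, 8} are pairwise adjacent, and any tree decomposition puts a clique entirely inside one bag — forcing width ≥ 3. Hence tw(G) = 3 exactly.

Treewidth 3.
Bags: B1 = {0, 2, 4, 8}  B2 = {0, 1, 4, 8}  B3 = {2, 4, 5, 8}  B4 = {0, 1, 6, 8}  B5 = {2, 3, 4, 8}  B6 = {0, 1, 6, 7}
Tree: B1–B2, B1–B3, B2–B4, B1–B5, B4–B6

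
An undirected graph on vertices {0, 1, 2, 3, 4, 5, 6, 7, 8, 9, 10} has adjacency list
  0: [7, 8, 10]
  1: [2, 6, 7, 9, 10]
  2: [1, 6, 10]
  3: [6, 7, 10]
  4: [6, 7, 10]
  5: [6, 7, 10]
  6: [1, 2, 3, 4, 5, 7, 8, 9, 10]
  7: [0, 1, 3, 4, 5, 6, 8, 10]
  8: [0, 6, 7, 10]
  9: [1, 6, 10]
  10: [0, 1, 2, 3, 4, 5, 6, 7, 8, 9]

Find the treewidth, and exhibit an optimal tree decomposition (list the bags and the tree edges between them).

Every bag has size at most 4, so the width is 4 − 1 = 3 and tw(G) ≤ 3. For the lower bound, the 4 vertices {0, 7, 8, 10} are pairwise adjacent, and any tree decomposition puts a clique entirely inside one bag — forcing width ≥ 3. Therefore the treewidth is 3.

Treewidth 3.
Bags: B1 = {1, 6, 7, 10}  B2 = {6, 7, 8, 10}  B3 = {1, 2, 6, 10}  B4 = {3, 6, 7, 10}  B5 = {5, 6, 7, 10}  B6 = {1, 6, 9, 10}  B7 = {0, 7, 8, 10}  B8 = {4, 6, 7, 10}
Tree: B1–B2, B1–B3, B2–B4, B4–B5, B3–B6, B2–B7, B4–B8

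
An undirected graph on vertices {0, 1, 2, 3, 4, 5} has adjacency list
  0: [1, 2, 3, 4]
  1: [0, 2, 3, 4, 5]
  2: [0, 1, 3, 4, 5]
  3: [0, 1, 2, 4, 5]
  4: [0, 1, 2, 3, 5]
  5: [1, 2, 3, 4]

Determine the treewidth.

A width-4 tree decomposition is:
Bags: B1 = {0, 1, 2, 3, 4}  B2 = {1, 2, 3, 4, 5}
Tree: B1–B2
Every bag has size at most 5, so the width is 5 − 1 = 4 and tw(G) ≤ 4. For the lower bound, the 5 vertices {0, 1, 2, 3, 4} are pairwise adjacent, and any tree decomposition puts a clique entirely inside one bag — forcing width ≥ 4. Hence tw(G) = 4 exactly.

4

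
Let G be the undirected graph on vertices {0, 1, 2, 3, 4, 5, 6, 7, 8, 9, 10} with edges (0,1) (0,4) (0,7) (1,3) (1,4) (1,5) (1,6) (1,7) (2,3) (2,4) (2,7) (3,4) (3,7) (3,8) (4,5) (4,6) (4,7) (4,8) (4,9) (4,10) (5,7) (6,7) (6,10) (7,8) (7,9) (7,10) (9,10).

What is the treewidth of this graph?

3

A width-3 tree decomposition is:
Bags: B1 = {1, 3, 4, 7}  B2 = {2, 3, 4, 7}  B3 = {1, 4, 6, 7}  B4 = {0, 1, 4, 7}  B5 = {3, 4, 7, 8}  B6 = {4, 6, 7, 10}  B7 = {4, 7, 9, 10}  B8 = {1, 4, 5, 7}
Tree: B1–B2, B1–B3, B3–B4, B2–B5, B3–B6, B6–B7, B1–B8
Each bag holds 4 vertices, so the decomposition has width 3, which upper-bounds the treewidth. Conversely, {0, 1, 4, 7} is a clique of size 4, and the vertices of any clique must share a bag in every tree decomposition; so some bag has ≥ 4 vertices and tw(G) ≥ 3. The upper and lower bounds meet at 3, so that is the treewidth.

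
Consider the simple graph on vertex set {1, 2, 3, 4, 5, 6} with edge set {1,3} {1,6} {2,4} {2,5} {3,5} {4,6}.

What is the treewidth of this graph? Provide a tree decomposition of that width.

Every bag has size at most 3, so the width is 3 − 1 = 2 and tw(G) ≤ 2. The edges 5–3–1–6–4–2–5 form a cycle, so G is not a tree and its treewidth is at least 2. The upper and lower bounds meet at 2, so that is the treewidth.

Treewidth 2.
One such decomposition:
Bags: B1 = {1, 3, 5}  B2 = {1, 5, 6}  B3 = {4, 5, 6}  B4 = {2, 4, 5}
Tree: B1–B2, B2–B3, B3–B4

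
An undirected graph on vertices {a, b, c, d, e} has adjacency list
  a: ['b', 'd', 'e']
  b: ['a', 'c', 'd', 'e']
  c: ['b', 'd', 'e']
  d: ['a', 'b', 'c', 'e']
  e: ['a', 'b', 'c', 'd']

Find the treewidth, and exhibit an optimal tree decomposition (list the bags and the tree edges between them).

Every bag has size at most 4, so the width is 4 − 1 = 3 and tw(G) ≤ 3. Conversely, {b, c, d, e} is a clique of size 4, and the vertices of any clique must share a bag in every tree decomposition; so some bag has ≥ 4 vertices and tw(G) ≥ 3. Therefore the treewidth is 3.

Treewidth 3.
One such decomposition:
Bags: B1 = {b, c, d, e}  B2 = {a, b, d, e}
Tree: B1–B2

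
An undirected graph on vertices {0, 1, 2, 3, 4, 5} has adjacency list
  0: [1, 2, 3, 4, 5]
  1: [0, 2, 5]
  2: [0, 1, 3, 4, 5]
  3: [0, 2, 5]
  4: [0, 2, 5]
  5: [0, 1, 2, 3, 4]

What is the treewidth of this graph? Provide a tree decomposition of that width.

Each bag holds 4 vertices, so the decomposition has width 3, which upper-bounds the treewidth. For the lower bound, the 4 vertices {0, 1, 2, 5} are pairwise adjacent, and any tree decomposition puts a clique entirely inside one bag — forcing width ≥ 3. Therefore the treewidth is 3.

Treewidth 3.
Bags: B1 = {0, 1, 2, 5}  B2 = {0, 2, 4, 5}  B3 = {0, 2, 3, 5}
Tree: B1–B2, B1–B3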